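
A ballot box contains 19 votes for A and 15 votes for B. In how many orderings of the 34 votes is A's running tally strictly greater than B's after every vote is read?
Strict-lead orderings = 218349120

Total orderings of the 34 votes with 19 for A: C(34, 19) = 1855967520. By the Bertrand ballot formula (Cycle Lemma / reflection principle), the number of orderings in which A is strictly ahead of B throughout is (p − q)/(p + q) · C(p + q, p) = (19 − 15)/(19 + 15) · 1855967520 = 218349120.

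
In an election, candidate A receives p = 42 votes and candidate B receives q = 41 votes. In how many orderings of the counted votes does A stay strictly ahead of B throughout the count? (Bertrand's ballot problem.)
Strict-lead orderings = 10113918591637898134020

Total orderings of the 83 votes with 42 for A: C(83, 42) = 839455243105945545123660. By the Bertrand ballot formula (Cycle Lemma / reflection principle), the number of orderings in which A is strictly ahead of B throughout is (p − q)/(p + q) · C(p + q, p) = (42 − 41)/(42 + 41) · 839455243105945545123660 = 10113918591637898134020.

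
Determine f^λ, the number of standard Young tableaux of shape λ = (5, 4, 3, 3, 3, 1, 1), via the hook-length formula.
# SYT of shape (5, 4, 3, 3, 3, 1, 1) = 80620800

Hook-length formula: f^λ = n! / Π hook(c), product over all cells c of the Young diagram. For λ = (5, 4, 3, 3, 3, 1, 1), n = 20 boxes. Hook lengths by row (left-to-right, top-to-bottom): [11, 8, 7, 3, 1]; [9, 6, 5, 1]; [7, 4, 3]; [6, 3, 2]; [5, 2, 1]; [2]; [1]. Product of hooks = 30177100800. So f^λ = 20! / 30177100800 = 2432902008176640000 / 30177100800 = 80620800.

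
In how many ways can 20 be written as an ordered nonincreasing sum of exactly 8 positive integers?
p(20, 8 parts) = 70

Partitions of n into exactly k parts are in bijection with partitions of n − k into at most k parts (subtract 1 from each part). So p(20, exactly 8) = p(12, parts ≤ 8). Computing via the recurrence p(m, j) = p(m, j−1) + p(m−j, j) gives 70.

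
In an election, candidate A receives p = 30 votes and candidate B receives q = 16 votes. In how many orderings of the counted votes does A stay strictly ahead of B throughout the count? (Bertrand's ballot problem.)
Strict-lead orderings = 301758997386

Total orderings of the 46 votes with 30 for A: C(46, 30) = 991493848554. By the Bertrand ballot formula (Cycle Lemma / reflection principle), the number of orderings in which A is strictly ahead of B throughout is (p − q)/(p + q) · C(p + q, p) = (30 − 16)/(30 + 16) · 991493848554 = 301758997386.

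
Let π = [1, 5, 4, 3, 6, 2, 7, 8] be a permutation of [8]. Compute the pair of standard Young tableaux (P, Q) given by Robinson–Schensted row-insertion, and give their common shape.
P = [1, 2, 6, 7, 8] / [3] / [4] / [5];  Q = [1, 2, 5, 7, 8] / [3] / [4] / [6];  common shape = (5, 1, 1, 1)

Row-insert the values π_1, π_2, … into P one at a time, bumping the leftmost entry strictly greater than the inserted value down to the next row. The recording tableau Q records, in position (i, j), the step at which that cell was added to P.
  Insert 1 (step 1): P = [1];  Q = [1]
  Insert 5 (step 2): P = [1, 5];  Q = [1, 2]
  Insert 4 (step 3): P = [1, 4] / [5];  Q = [1, 2] / [3]
  Insert 3 (step 4): P = [1, 3] / [4] / [5];  Q = [1, 2] / [3] / [4]
  Insert 6 (step 5): P = [1, 3, 6] / [4] / [5];  Q = [1, 2, 5] / [3] / [4]
  Insert 2 (step 6): P = [1, 2, 6] / [3] / [4] / [5];  Q = [1, 2, 5] / [3] / [4] / [6]
  Insert 7 (step 7): P = [1, 2, 6, 7] / [3] / [4] / [5];  Q = [1, 2, 5, 7] / [3] / [4] / [6]
  Insert 8 (step 8): P = [1, 2, 6, 7, 8] / [3] / [4] / [5];  Q = [1, 2, 5, 7, 8] / [3] / [4] / [6]
Final shape: (5, 1, 1, 1).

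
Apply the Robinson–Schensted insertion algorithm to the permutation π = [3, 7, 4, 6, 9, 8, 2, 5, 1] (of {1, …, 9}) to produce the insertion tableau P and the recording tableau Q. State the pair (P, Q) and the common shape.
P = [1, 4, 5, 8] / [2, 6] / [3, 9] / [7];  Q = [1, 2, 4, 5] / [3, 6] / [7, 8] / [9];  common shape = (4, 2, 2, 1)

Row-insert the values π_1, π_2, … into P one at a time, bumping the leftmost entry strictly greater than the inserted value down to the next row. The recording tableau Q records, in position (i, j), the step at which that cell was added to P.
  Insert 3 (step 1): P = [3];  Q = [1]
  Insert 7 (step 2): P = [3, 7];  Q = [1, 2]
  Insert 4 (step 3): P = [3, 4] / [7];  Q = [1, 2] / [3]
  Insert 6 (step 4): P = [3, 4, 6] / [7];  Q = [1, 2, 4] / [3]
  Insert 9 (step 5): P = [3, 4, 6, 9] / [7];  Q = [1, 2, 4, 5] / [3]
  Insert 8 (step 6): P = [3, 4, 6, 8] / [7, 9];  Q = [1, 2, 4, 5] / [3, 6]
  Insert 2 (step 7): P = [2, 4, 6, 8] / [3, 9] / [7];  Q = [1, 2, 4, 5] / [3, 6] / [7]
  Insert 5 (step 8): P = [2, 4, 5, 8] / [3, 6] / [7, 9];  Q = [1, 2, 4, 5] / [3, 6] / [7, 8]
  Insert 1 (step 9): P = [1, 4, 5, 8] / [2, 6] / [3, 9] / [7];  Q = [1, 2, 4, 5] / [3, 6] / [7, 8] / [9]
Final shape: (4, 2, 2, 1).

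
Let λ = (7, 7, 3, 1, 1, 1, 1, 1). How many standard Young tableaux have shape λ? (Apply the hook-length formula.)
# SYT of shape (7, 7, 3, 1, 1, 1, 1, 1) = 474858450

Hook-length formula: f^λ = n! / Π hook(c), product over all cells c of the Young diagram. For λ = (7, 7, 3, 1, 1, 1, 1, 1), n = 22 boxes. Hook lengths by row (left-to-right, top-to-bottom): [14, 8, 7, 5, 4, 3, 2]; [13, 7, 6, 4, 3, 2, 1]; [8, 2, 1]; [5]; [4]; [3]; [2]; [1]. Product of hooks = 2367022694400. So f^λ = 22! / 2367022694400 = 1124000727777607680000 / 2367022694400 = 474858450.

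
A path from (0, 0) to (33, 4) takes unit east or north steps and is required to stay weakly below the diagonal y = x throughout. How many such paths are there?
Number of paths = 58275

By the reflection principle (André's argument), the number of monotone paths to (33, 4) with n ≤ m that never go above y = x is C(37, 33) − C(37, 34) = 66045 − 7770 = 58275.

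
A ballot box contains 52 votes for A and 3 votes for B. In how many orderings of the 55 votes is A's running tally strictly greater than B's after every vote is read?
Strict-lead orderings = 23373

Total orderings of the 55 votes with 52 for A: C(55, 52) = 26235. By the Bertrand ballot formula (Cycle Lemma / reflection principle), the number of orderings in which A is strictly ahead of B throughout is (p − q)/(p + q) · C(p + q, p) = (52 − 3)/(52 + 3) · 26235 = 23373.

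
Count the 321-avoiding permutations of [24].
C_24 = 1289904147324

These 321-avoiding permutations are counted by the Catalan number C_n = (1/(n + 1)) · C(2n, n). For n = 24: C_24 = (1/25) · C(48, 24) = 32247603683100/25 = 1289904147324.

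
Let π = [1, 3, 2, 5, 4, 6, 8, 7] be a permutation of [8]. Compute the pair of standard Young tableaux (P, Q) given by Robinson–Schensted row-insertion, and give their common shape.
P = [1, 2, 4, 6, 7] / [3, 5, 8];  Q = [1, 2, 4, 6, 7] / [3, 5, 8];  common shape = (5, 3)

Row-insert the values π_1, π_2, … into P one at a time, bumping the leftmost entry strictly greater than the inserted value down to the next row. The recording tableau Q records, in position (i, j), the step at which that cell was added to P.
  Insert 1 (step 1): P = [1];  Q = [1]
  Insert 3 (step 2): P = [1, 3];  Q = [1, 2]
  Insert 2 (step 3): P = [1, 2] / [3];  Q = [1, 2] / [3]
  Insert 5 (step 4): P = [1, 2, 5] / [3];  Q = [1, 2, 4] / [3]
  Insert 4 (step 5): P = [1, 2, 4] / [3, 5];  Q = [1, 2, 4] / [3, 5]
  Insert 6 (step 6): P = [1, 2, 4, 6] / [3, 5];  Q = [1, 2, 4, 6] / [3, 5]
  Insert 8 (step 7): P = [1, 2, 4, 6, 8] / [3, 5];  Q = [1, 2, 4, 6, 7] / [3, 5]
  Insert 7 (step 8): P = [1, 2, 4, 6, 7] / [3, 5, 8];  Q = [1, 2, 4, 6, 7] / [3, 5, 8]
Final shape: (5, 3).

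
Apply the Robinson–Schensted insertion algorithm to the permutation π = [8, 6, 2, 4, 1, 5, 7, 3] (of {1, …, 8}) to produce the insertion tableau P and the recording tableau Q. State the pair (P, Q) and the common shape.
P = [1, 3, 5, 7] / [2, 4] / [6] / [8];  Q = [1, 4, 6, 7] / [2, 8] / [3] / [5];  common shape = (4, 2, 1, 1)

Row-insert the values π_1, π_2, … into P one at a time, bumping the leftmost entry strictly greater than the inserted value down to the next row. The recording tableau Q records, in position (i, j), the step at which that cell was added to P.
  Insert 8 (step 1): P = [8];  Q = [1]
  Insert 6 (step 2): P = [6] / [8];  Q = [1] / [2]
  Insert 2 (step 3): P = [2] / [6] / [8];  Q = [1] / [2] / [3]
  Insert 4 (step 4): P = [2, 4] / [6] / [8];  Q = [1, 4] / [2] / [3]
  Insert 1 (step 5): P = [1, 4] / [2] / [6] / [8];  Q = [1, 4] / [2] / [3] / [5]
  Insert 5 (step 6): P = [1, 4, 5] / [2] / [6] / [8];  Q = [1, 4, 6] / [2] / [3] / [5]
  Insert 7 (step 7): P = [1, 4, 5, 7] / [2] / [6] / [8];  Q = [1, 4, 6, 7] / [2] / [3] / [5]
  Insert 3 (step 8): P = [1, 3, 5, 7] / [2, 4] / [6] / [8];  Q = [1, 4, 6, 7] / [2, 8] / [3] / [5]
Final shape: (4, 2, 1, 1).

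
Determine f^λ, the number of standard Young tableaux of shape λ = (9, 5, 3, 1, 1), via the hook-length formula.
# SYT of shape (9, 5, 3, 1, 1) = 16116408

Hook-length formula: f^λ = n! / Π hook(c), product over all cells c of the Young diagram. For λ = (9, 5, 3, 1, 1), n = 19 boxes. Hook lengths by row (left-to-right, top-to-bottom): [13, 10, 9, 7, 6, 4, 3, 2, 1]; [8, 5, 4, 2, 1]; [5, 2, 1]; [2]; [1]. Product of hooks = 7547904000. So f^λ = 19! / 7547904000 = 121645100408832000 / 7547904000 = 16116408.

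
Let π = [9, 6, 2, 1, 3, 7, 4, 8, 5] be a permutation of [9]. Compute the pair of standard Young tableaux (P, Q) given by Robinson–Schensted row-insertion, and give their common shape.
P = [1, 3, 4, 5] / [2, 7, 8] / [6] / [9];  Q = [1, 5, 6, 8] / [2, 7, 9] / [3] / [4];  common shape = (4, 3, 1, 1)

Row-insert the values π_1, π_2, … into P one at a time, bumping the leftmost entry strictly greater than the inserted value down to the next row. The recording tableau Q records, in position (i, j), the step at which that cell was added to P.
  Insert 9 (step 1): P = [9];  Q = [1]
  Insert 6 (step 2): P = [6] / [9];  Q = [1] / [2]
  Insert 2 (step 3): P = [2] / [6] / [9];  Q = [1] / [2] / [3]
  Insert 1 (step 4): P = [1] / [2] / [6] / [9];  Q = [1] / [2] / [3] / [4]
  Insert 3 (step 5): P = [1, 3] / [2] / [6] / [9];  Q = [1, 5] / [2] / [3] / [4]
  Insert 7 (step 6): P = [1, 3, 7] / [2] / [6] / [9];  Q = [1, 5, 6] / [2] / [3] / [4]
  Insert 4 (step 7): P = [1, 3, 4] / [2, 7] / [6] / [9];  Q = [1, 5, 6] / [2, 7] / [3] / [4]
  Insert 8 (step 8): P = [1, 3, 4, 8] / [2, 7] / [6] / [9];  Q = [1, 5, 6, 8] / [2, 7] / [3] / [4]
  Insert 5 (step 9): P = [1, 3, 4, 5] / [2, 7, 8] / [6] / [9];  Q = [1, 5, 6, 8] / [2, 7, 9] / [3] / [4]
Final shape: (4, 3, 1, 1).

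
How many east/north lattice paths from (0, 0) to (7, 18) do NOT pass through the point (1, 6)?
Number of paths = 350752

Total paths from (0, 0) to (7, 18): C(25, 7) = 480700. Paths through (1, 6): (paths (0, 0) → (1, 6)) × (paths (1, 6) → (7, 18)) = C(7, 1) · C(18, 6) = 7 · 18564 = 129948. Avoidance count = 480700 − 129948 = 350752.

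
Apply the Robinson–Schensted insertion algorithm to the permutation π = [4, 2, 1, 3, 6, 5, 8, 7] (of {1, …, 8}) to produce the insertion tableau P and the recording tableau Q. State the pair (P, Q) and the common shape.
P = [1, 3, 5, 7] / [2, 6, 8] / [4];  Q = [1, 4, 5, 7] / [2, 6, 8] / [3];  common shape = (4, 3, 1)

Row-insert the values π_1, π_2, … into P one at a time, bumping the leftmost entry strictly greater than the inserted value down to the next row. The recording tableau Q records, in position (i, j), the step at which that cell was added to P.
  Insert 4 (step 1): P = [4];  Q = [1]
  Insert 2 (step 2): P = [2] / [4];  Q = [1] / [2]
  Insert 1 (step 3): P = [1] / [2] / [4];  Q = [1] / [2] / [3]
  Insert 3 (step 4): P = [1, 3] / [2] / [4];  Q = [1, 4] / [2] / [3]
  Insert 6 (step 5): P = [1, 3, 6] / [2] / [4];  Q = [1, 4, 5] / [2] / [3]
  Insert 5 (step 6): P = [1, 3, 5] / [2, 6] / [4];  Q = [1, 4, 5] / [2, 6] / [3]
  Insert 8 (step 7): P = [1, 3, 5, 8] / [2, 6] / [4];  Q = [1, 4, 5, 7] / [2, 6] / [3]
  Insert 7 (step 8): P = [1, 3, 5, 7] / [2, 6, 8] / [4];  Q = [1, 4, 5, 7] / [2, 6, 8] / [3]
Final shape: (4, 3, 1).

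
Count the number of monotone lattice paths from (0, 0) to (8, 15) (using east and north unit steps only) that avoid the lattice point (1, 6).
Number of paths = 410234

Total paths from (0, 0) to (8, 15): C(23, 8) = 490314. Paths through (1, 6): (paths (0, 0) → (1, 6)) × (paths (1, 6) → (8, 15)) = C(7, 1) · C(16, 7) = 7 · 11440 = 80080. Avoidance count = 490314 − 80080 = 410234.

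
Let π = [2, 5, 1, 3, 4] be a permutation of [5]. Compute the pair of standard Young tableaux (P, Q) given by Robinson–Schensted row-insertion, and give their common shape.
P = [1, 3, 4] / [2, 5];  Q = [1, 2, 5] / [3, 4];  common shape = (3, 2)

Row-insert the values π_1, π_2, … into P one at a time, bumping the leftmost entry strictly greater than the inserted value down to the next row. The recording tableau Q records, in position (i, j), the step at which that cell was added to P.
  Insert 2 (step 1): P = [2];  Q = [1]
  Insert 5 (step 2): P = [2, 5];  Q = [1, 2]
  Insert 1 (step 3): P = [1, 5] / [2];  Q = [1, 2] / [3]
  Insert 3 (step 4): P = [1, 3] / [2, 5];  Q = [1, 2] / [3, 4]
  Insert 4 (step 5): P = [1, 3, 4] / [2, 5];  Q = [1, 2, 5] / [3, 4]
Final shape: (3, 2).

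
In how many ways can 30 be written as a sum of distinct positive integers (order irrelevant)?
q(30) = 296

A partition into distinct parts is a strictly decreasing sequence summing to n. The recurrence d(n, m) = d(n, m−1) + d(n−m, m−1) (use part m at most once) with q(n) = d(n, n) gives q(30) = 296. (Euler's theorem: # distinct-part partitions = # odd-part partitions.)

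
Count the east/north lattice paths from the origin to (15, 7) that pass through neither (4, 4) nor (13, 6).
Number of paths = 75218

Inclusion–exclusion. Total paths: C(22, 15) = 170544. Through P₁: C(8, 4)·C(14, 11) = 25480. Through P₂: C(19, 13)·C(3, 2) = 81396. Since P₁ is strictly southwest of P₂, a monotone path through both must visit P₁ then P₂; paths through both = C(8, 4)·C(11, 9)·C(3, 2) = 11550. Avoid both = 170544 − 25480 − 81396 + 11550 = 75218.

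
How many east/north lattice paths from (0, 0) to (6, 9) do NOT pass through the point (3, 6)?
Number of paths = 3325

Total paths from (0, 0) to (6, 9): C(15, 6) = 5005. Paths through (3, 6): (paths (0, 0) → (3, 6)) × (paths (3, 6) → (6, 9)) = C(9, 3) · C(6, 3) = 84 · 20 = 1680. Avoidance count = 5005 − 1680 = 3325.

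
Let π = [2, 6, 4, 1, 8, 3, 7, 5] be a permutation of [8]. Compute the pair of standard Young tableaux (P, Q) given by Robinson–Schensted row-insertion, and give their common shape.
P = [1, 3, 5] / [2, 4, 7] / [6, 8];  Q = [1, 2, 5] / [3, 6, 7] / [4, 8];  common shape = (3, 3, 2)

Row-insert the values π_1, π_2, … into P one at a time, bumping the leftmost entry strictly greater than the inserted value down to the next row. The recording tableau Q records, in position (i, j), the step at which that cell was added to P.
  Insert 2 (step 1): P = [2];  Q = [1]
  Insert 6 (step 2): P = [2, 6];  Q = [1, 2]
  Insert 4 (step 3): P = [2, 4] / [6];  Q = [1, 2] / [3]
  Insert 1 (step 4): P = [1, 4] / [2] / [6];  Q = [1, 2] / [3] / [4]
  Insert 8 (step 5): P = [1, 4, 8] / [2] / [6];  Q = [1, 2, 5] / [3] / [4]
  Insert 3 (step 6): P = [1, 3, 8] / [2, 4] / [6];  Q = [1, 2, 5] / [3, 6] / [4]
  Insert 7 (step 7): P = [1, 3, 7] / [2, 4, 8] / [6];  Q = [1, 2, 5] / [3, 6, 7] / [4]
  Insert 5 (step 8): P = [1, 3, 5] / [2, 4, 7] / [6, 8];  Q = [1, 2, 5] / [3, 6, 7] / [4, 8]
Final shape: (3, 3, 2).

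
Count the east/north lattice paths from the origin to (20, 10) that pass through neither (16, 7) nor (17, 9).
Number of paths = 11908204

Inclusion–exclusion. Total paths: C(30, 20) = 30045015. Through P₁: C(23, 16)·C(7, 4) = 8580495. Through P₂: C(26, 17)·C(4, 3) = 12498200. Since P₁ is strictly southwest of P₂, a monotone path through both must visit P₁ then P₂; paths through both = C(23, 16)·C(3, 1)·C(4, 3) = 2941884. Avoid both = 30045015 − 8580495 − 12498200 + 2941884 = 11908204.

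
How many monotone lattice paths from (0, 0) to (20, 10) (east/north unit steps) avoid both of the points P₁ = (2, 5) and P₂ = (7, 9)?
Number of paths = 29215270

Inclusion–exclusion. Total paths: C(30, 20) = 30045015. Through P₁: C(7, 2)·C(23, 18) = 706629. Through P₂: C(16, 7)·C(14, 13) = 160160. Since P₁ is strictly southwest of P₂, a monotone path through both must visit P₁ then P₂; paths through both = C(7, 2)·C(9, 5)·C(14, 13) = 37044. Avoid both = 30045015 − 706629 − 160160 + 37044 = 29215270.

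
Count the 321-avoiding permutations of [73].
C_73 = 79463489365077377841208237632349268884500

These 321-avoiding permutations are counted by the Catalan number C_n = (1/(n + 1)) · C(2n, n). For n = 73: C_73 = (1/74) · C(146, 73) = 5880298213015725960249409584793845897453000/74 = 79463489365077377841208237632349268884500.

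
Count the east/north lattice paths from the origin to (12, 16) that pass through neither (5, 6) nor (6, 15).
Number of paths = 21089271

Inclusion–exclusion. Total paths: C(28, 12) = 30421755. Through P₁: C(11, 5)·C(17, 7) = 8984976. Through P₂: C(21, 6)·C(7, 6) = 379848. Since P₁ is strictly southwest of P₂, a monotone path through both must visit P₁ then P₂; paths through both = C(11, 5)·C(10, 1)·C(7, 6) = 32340. Avoid both = 30421755 − 8984976 − 379848 + 32340 = 21089271.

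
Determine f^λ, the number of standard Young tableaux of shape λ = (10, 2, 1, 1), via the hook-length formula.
# SYT of shape (10, 2, 1, 1) = 2079

Hook-length formula: f^λ = n! / Π hook(c), product over all cells c of the Young diagram. For λ = (10, 2, 1, 1), n = 14 boxes. Hook lengths by row (left-to-right, top-to-bottom): [13, 10, 8, 7, 6, 5, 4, 3, 2, 1]; [4, 1]; [2]; [1]. Product of hooks = 41932800. So f^λ = 14! / 41932800 = 87178291200 / 41932800 = 2079.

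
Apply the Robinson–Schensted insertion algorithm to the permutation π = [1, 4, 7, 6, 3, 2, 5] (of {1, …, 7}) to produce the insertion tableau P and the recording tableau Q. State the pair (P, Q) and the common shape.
P = [1, 2, 5] / [3, 6] / [4] / [7];  Q = [1, 2, 3] / [4, 7] / [5] / [6];  common shape = (3, 2, 1, 1)

Row-insert the values π_1, π_2, … into P one at a time, bumping the leftmost entry strictly greater than the inserted value down to the next row. The recording tableau Q records, in position (i, j), the step at which that cell was added to P.
  Insert 1 (step 1): P = [1];  Q = [1]
  Insert 4 (step 2): P = [1, 4];  Q = [1, 2]
  Insert 7 (step 3): P = [1, 4, 7];  Q = [1, 2, 3]
  Insert 6 (step 4): P = [1, 4, 6] / [7];  Q = [1, 2, 3] / [4]
  Insert 3 (step 5): P = [1, 3, 6] / [4] / [7];  Q = [1, 2, 3] / [4] / [5]
  Insert 2 (step 6): P = [1, 2, 6] / [3] / [4] / [7];  Q = [1, 2, 3] / [4] / [5] / [6]
  Insert 5 (step 7): P = [1, 2, 5] / [3, 6] / [4] / [7];  Q = [1, 2, 3] / [4, 7] / [5] / [6]
Final shape: (3, 2, 1, 1).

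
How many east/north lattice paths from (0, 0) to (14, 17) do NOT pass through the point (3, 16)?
Number of paths = 265170897

Total paths from (0, 0) to (14, 17): C(31, 14) = 265182525. Paths through (3, 16): (paths (0, 0) → (3, 16)) × (paths (3, 16) → (14, 17)) = C(19, 3) · C(12, 11) = 969 · 12 = 11628. Avoidance count = 265182525 − 11628 = 265170897.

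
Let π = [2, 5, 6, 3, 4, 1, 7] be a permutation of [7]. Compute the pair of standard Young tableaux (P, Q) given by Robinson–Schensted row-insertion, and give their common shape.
P = [1, 3, 4, 7] / [2, 6] / [5];  Q = [1, 2, 3, 7] / [4, 5] / [6];  common shape = (4, 2, 1)

Row-insert the values π_1, π_2, … into P one at a time, bumping the leftmost entry strictly greater than the inserted value down to the next row. The recording tableau Q records, in position (i, j), the step at which that cell was added to P.
  Insert 2 (step 1): P = [2];  Q = [1]
  Insert 5 (step 2): P = [2, 5];  Q = [1, 2]
  Insert 6 (step 3): P = [2, 5, 6];  Q = [1, 2, 3]
  Insert 3 (step 4): P = [2, 3, 6] / [5];  Q = [1, 2, 3] / [4]
  Insert 4 (step 5): P = [2, 3, 4] / [5, 6];  Q = [1, 2, 3] / [4, 5]
  Insert 1 (step 6): P = [1, 3, 4] / [2, 6] / [5];  Q = [1, 2, 3] / [4, 5] / [6]
  Insert 7 (step 7): P = [1, 3, 4, 7] / [2, 6] / [5];  Q = [1, 2, 3, 7] / [4, 5] / [6]
Final shape: (4, 2, 1).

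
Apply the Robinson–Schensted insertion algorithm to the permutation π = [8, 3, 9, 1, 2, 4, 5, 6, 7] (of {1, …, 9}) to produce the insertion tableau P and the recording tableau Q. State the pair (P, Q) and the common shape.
P = [1, 2, 4, 5, 6, 7] / [3, 9] / [8];  Q = [1, 3, 6, 7, 8, 9] / [2, 5] / [4];  common shape = (6, 2, 1)

Row-insert the values π_1, π_2, … into P one at a time, bumping the leftmost entry strictly greater than the inserted value down to the next row. The recording tableau Q records, in position (i, j), the step at which that cell was added to P.
  Insert 8 (step 1): P = [8];  Q = [1]
  Insert 3 (step 2): P = [3] / [8];  Q = [1] / [2]
  Insert 9 (step 3): P = [3, 9] / [8];  Q = [1, 3] / [2]
  Insert 1 (step 4): P = [1, 9] / [3] / [8];  Q = [1, 3] / [2] / [4]
  Insert 2 (step 5): P = [1, 2] / [3, 9] / [8];  Q = [1, 3] / [2, 5] / [4]
  Insert 4 (step 6): P = [1, 2, 4] / [3, 9] / [8];  Q = [1, 3, 6] / [2, 5] / [4]
  Insert 5 (step 7): P = [1, 2, 4, 5] / [3, 9] / [8];  Q = [1, 3, 6, 7] / [2, 5] / [4]
  Insert 6 (step 8): P = [1, 2, 4, 5, 6] / [3, 9] / [8];  Q = [1, 3, 6, 7, 8] / [2, 5] / [4]
  Insert 7 (step 9): P = [1, 2, 4, 5, 6, 7] / [3, 9] / [8];  Q = [1, 3, 6, 7, 8, 9] / [2, 5] / [4]
Final shape: (6, 2, 1).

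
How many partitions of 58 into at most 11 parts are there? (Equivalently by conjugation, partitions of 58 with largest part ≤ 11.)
p(58, parts ≤ 11) = 211782

Use the recurrence p(n, m) = p(n, m−1) + p(n−m, m): either the largest part is < m (count p(n, m−1)) or the largest part is exactly m (remove one copy of m, count p(n−m, m)). With p(0, ·) = 1 this gives p(58, parts ≤ 11) = 211782. (By conjugating Young diagrams, this also counts partitions of 58 into at most 11 parts.)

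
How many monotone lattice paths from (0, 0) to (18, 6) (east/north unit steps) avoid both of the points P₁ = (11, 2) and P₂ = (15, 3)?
Number of paths = 100336

Inclusion–exclusion. Total paths: C(24, 18) = 134596. Through P₁: C(13, 11)·C(11, 7) = 25740. Through P₂: C(18, 15)·C(6, 3) = 16320. Since P₁ is strictly southwest of P₂, a monotone path through both must visit P₁ then P₂; paths through both = C(13, 11)·C(5, 4)·C(6, 3) = 7800. Avoid both = 134596 − 25740 − 16320 + 7800 = 100336.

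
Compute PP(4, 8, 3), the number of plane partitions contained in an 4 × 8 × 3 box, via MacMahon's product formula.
PP(4, 8, 3) = 4723719

Evaluate the triple product over i = 1..4, j = 1..8, k = 1..3. The factors are (2/1) · (3/2) · (4/3) · (3/2) · (4/3) · (5/4) · (4/3) · (5/4) · … (96 factors total). The numerators and denominators telescope so the product is an integer; carrying out the multiplication exactly gives PP(4, 8, 3) = 4723719.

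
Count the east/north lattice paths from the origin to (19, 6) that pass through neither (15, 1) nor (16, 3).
Number of paths = 156664

Inclusion–exclusion. Total paths: C(25, 19) = 177100. Through P₁: C(16, 15)·C(9, 4) = 2016. Through P₂: C(19, 16)·C(6, 3) = 19380. Since P₁ is strictly southwest of P₂, a monotone path through both must visit P₁ then P₂; paths through both = C(16, 15)·C(3, 1)·C(6, 3) = 960. Avoid both = 177100 − 2016 − 19380 + 960 = 156664.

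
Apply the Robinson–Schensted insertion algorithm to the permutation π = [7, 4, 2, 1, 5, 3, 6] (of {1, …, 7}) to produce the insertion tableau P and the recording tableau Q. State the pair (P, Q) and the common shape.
P = [1, 3, 6] / [2, 5] / [4] / [7];  Q = [1, 5, 7] / [2, 6] / [3] / [4];  common shape = (3, 2, 1, 1)

Row-insert the values π_1, π_2, … into P one at a time, bumping the leftmost entry strictly greater than the inserted value down to the next row. The recording tableau Q records, in position (i, j), the step at which that cell was added to P.
  Insert 7 (step 1): P = [7];  Q = [1]
  Insert 4 (step 2): P = [4] / [7];  Q = [1] / [2]
  Insert 2 (step 3): P = [2] / [4] / [7];  Q = [1] / [2] / [3]
  Insert 1 (step 4): P = [1] / [2] / [4] / [7];  Q = [1] / [2] / [3] / [4]
  Insert 5 (step 5): P = [1, 5] / [2] / [4] / [7];  Q = [1, 5] / [2] / [3] / [4]
  Insert 3 (step 6): P = [1, 3] / [2, 5] / [4] / [7];  Q = [1, 5] / [2, 6] / [3] / [4]
  Insert 6 (step 7): P = [1, 3, 6] / [2, 5] / [4] / [7];  Q = [1, 5, 7] / [2, 6] / [3] / [4]
Final shape: (3, 2, 1, 1).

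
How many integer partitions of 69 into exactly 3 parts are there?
p(69, 3 parts) = 397

Partitions of n into exactly k parts are in bijection with partitions of n − k into at most k parts (subtract 1 from each part). So p(69, exactly 3) = p(66, parts ≤ 3). Computing via the recurrence p(m, j) = p(m, j−1) + p(m−j, j) gives 397.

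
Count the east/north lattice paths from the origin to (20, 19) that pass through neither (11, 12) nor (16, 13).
Number of paths = 40907688220

Inclusion–exclusion. Total paths: C(39, 20) = 68923264410. Through P₁: C(23, 11)·C(16, 9) = 15467772320. Through P₂: C(29, 16)·C(10, 4) = 14251422150. Since P₁ is strictly southwest of P₂, a monotone path through both must visit P₁ then P₂; paths through both = C(23, 11)·C(6, 5)·C(10, 4) = 1703618280. Avoid both = 68923264410 − 15467772320 − 14251422150 + 1703618280 = 40907688220.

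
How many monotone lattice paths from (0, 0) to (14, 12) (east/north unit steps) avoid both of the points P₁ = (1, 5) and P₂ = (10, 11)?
Number of paths = 7579150

Inclusion–exclusion. Total paths: C(26, 14) = 9657700. Through P₁: C(6, 1)·C(20, 13) = 465120. Through P₂: C(21, 10)·C(5, 4) = 1763580. Since P₁ is strictly southwest of P₂, a monotone path through both must visit P₁ then P₂; paths through both = C(6, 1)·C(15, 9)·C(5, 4) = 150150. Avoid both = 9657700 − 465120 − 1763580 + 150150 = 7579150.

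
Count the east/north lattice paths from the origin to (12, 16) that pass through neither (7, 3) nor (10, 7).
Number of paths = 28554955

Inclusion–exclusion. Total paths: C(28, 12) = 30421755. Through P₁: C(10, 7)·C(18, 5) = 1028160. Through P₂: C(17, 10)·C(11, 2) = 1069640. Since P₁ is strictly southwest of P₂, a monotone path through both must visit P₁ then P₂; paths through both = C(10, 7)·C(7, 3)·C(11, 2) = 231000. Avoid both = 30421755 − 1028160 − 1069640 + 231000 = 28554955.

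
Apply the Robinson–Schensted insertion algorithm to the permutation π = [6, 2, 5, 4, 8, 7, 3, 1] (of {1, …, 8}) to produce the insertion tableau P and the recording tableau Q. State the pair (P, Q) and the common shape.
P = [1, 3, 7] / [2, 8] / [4] / [5] / [6];  Q = [1, 3, 5] / [2, 6] / [4] / [7] / [8];  common shape = (3, 2, 1, 1, 1)

Row-insert the values π_1, π_2, … into P one at a time, bumping the leftmost entry strictly greater than the inserted value down to the next row. The recording tableau Q records, in position (i, j), the step at which that cell was added to P.
  Insert 6 (step 1): P = [6];  Q = [1]
  Insert 2 (step 2): P = [2] / [6];  Q = [1] / [2]
  Insert 5 (step 3): P = [2, 5] / [6];  Q = [1, 3] / [2]
  Insert 4 (step 4): P = [2, 4] / [5] / [6];  Q = [1, 3] / [2] / [4]
  Insert 8 (step 5): P = [2, 4, 8] / [5] / [6];  Q = [1, 3, 5] / [2] / [4]
  Insert 7 (step 6): P = [2, 4, 7] / [5, 8] / [6];  Q = [1, 3, 5] / [2, 6] / [4]
  Insert 3 (step 7): P = [2, 3, 7] / [4, 8] / [5] / [6];  Q = [1, 3, 5] / [2, 6] / [4] / [7]
  Insert 1 (step 8): P = [1, 3, 7] / [2, 8] / [4] / [5] / [6];  Q = [1, 3, 5] / [2, 6] / [4] / [7] / [8]
Final shape: (3, 2, 1, 1, 1).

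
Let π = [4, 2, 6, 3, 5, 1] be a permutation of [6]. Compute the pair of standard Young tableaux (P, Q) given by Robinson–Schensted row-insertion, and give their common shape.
P = [1, 3, 5] / [2, 6] / [4];  Q = [1, 3, 5] / [2, 4] / [6];  common shape = (3, 2, 1)

Row-insert the values π_1, π_2, … into P one at a time, bumping the leftmost entry strictly greater than the inserted value down to the next row. The recording tableau Q records, in position (i, j), the step at which that cell was added to P.
  Insert 4 (step 1): P = [4];  Q = [1]
  Insert 2 (step 2): P = [2] / [4];  Q = [1] / [2]
  Insert 6 (step 3): P = [2, 6] / [4];  Q = [1, 3] / [2]
  Insert 3 (step 4): P = [2, 3] / [4, 6];  Q = [1, 3] / [2, 4]
  Insert 5 (step 5): P = [2, 3, 5] / [4, 6];  Q = [1, 3, 5] / [2, 4]
  Insert 1 (step 6): P = [1, 3, 5] / [2, 6] / [4];  Q = [1, 3, 5] / [2, 4] / [6]
Final shape: (3, 2, 1).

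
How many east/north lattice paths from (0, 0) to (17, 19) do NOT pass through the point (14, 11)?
Number of paths = 7862025600

Total paths from (0, 0) to (17, 19): C(36, 17) = 8597496600. Paths through (14, 11): (paths (0, 0) → (14, 11)) × (paths (14, 11) → (17, 19)) = C(25, 14) · C(11, 3) = 4457400 · 165 = 735471000. Avoidance count = 8597496600 − 735471000 = 7862025600.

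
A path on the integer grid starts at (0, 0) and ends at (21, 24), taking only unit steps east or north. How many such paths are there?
Number of paths = 3773655750150

A monotone lattice path from (0, 0) to (21, 24) consists of 21 east steps and 24 north steps in some order, so it is determined by which 21 of the 45 steps are east. The count is C(45, 21) = 3773655750150.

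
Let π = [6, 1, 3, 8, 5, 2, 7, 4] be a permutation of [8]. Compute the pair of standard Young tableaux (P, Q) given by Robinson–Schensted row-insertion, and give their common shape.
P = [1, 2, 4, 7] / [3, 5] / [6, 8];  Q = [1, 3, 4, 7] / [2, 5] / [6, 8];  common shape = (4, 2, 2)

Row-insert the values π_1, π_2, … into P one at a time, bumping the leftmost entry strictly greater than the inserted value down to the next row. The recording tableau Q records, in position (i, j), the step at which that cell was added to P.
  Insert 6 (step 1): P = [6];  Q = [1]
  Insert 1 (step 2): P = [1] / [6];  Q = [1] / [2]
  Insert 3 (step 3): P = [1, 3] / [6];  Q = [1, 3] / [2]
  Insert 8 (step 4): P = [1, 3, 8] / [6];  Q = [1, 3, 4] / [2]
  Insert 5 (step 5): P = [1, 3, 5] / [6, 8];  Q = [1, 3, 4] / [2, 5]
  Insert 2 (step 6): P = [1, 2, 5] / [3, 8] / [6];  Q = [1, 3, 4] / [2, 5] / [6]
  Insert 7 (step 7): P = [1, 2, 5, 7] / [3, 8] / [6];  Q = [1, 3, 4, 7] / [2, 5] / [6]
  Insert 4 (step 8): P = [1, 2, 4, 7] / [3, 5] / [6, 8];  Q = [1, 3, 4, 7] / [2, 5] / [6, 8]
Final shape: (4, 2, 2).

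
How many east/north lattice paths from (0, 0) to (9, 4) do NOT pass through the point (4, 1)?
Number of paths = 435

Total paths from (0, 0) to (9, 4): C(13, 9) = 715. Paths through (4, 1): (paths (0, 0) → (4, 1)) × (paths (4, 1) → (9, 4)) = C(5, 4) · C(8, 5) = 5 · 56 = 280. Avoidance count = 715 − 280 = 435.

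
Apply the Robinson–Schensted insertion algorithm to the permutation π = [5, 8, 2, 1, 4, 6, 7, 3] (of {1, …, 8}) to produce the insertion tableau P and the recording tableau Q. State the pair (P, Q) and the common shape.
P = [1, 3, 6, 7] / [2, 4] / [5, 8];  Q = [1, 2, 6, 7] / [3, 5] / [4, 8];  common shape = (4, 2, 2)

Row-insert the values π_1, π_2, … into P one at a time, bumping the leftmost entry strictly greater than the inserted value down to the next row. The recording tableau Q records, in position (i, j), the step at which that cell was added to P.
  Insert 5 (step 1): P = [5];  Q = [1]
  Insert 8 (step 2): P = [5, 8];  Q = [1, 2]
  Insert 2 (step 3): P = [2, 8] / [5];  Q = [1, 2] / [3]
  Insert 1 (step 4): P = [1, 8] / [2] / [5];  Q = [1, 2] / [3] / [4]
  Insert 4 (step 5): P = [1, 4] / [2, 8] / [5];  Q = [1, 2] / [3, 5] / [4]
  Insert 6 (step 6): P = [1, 4, 6] / [2, 8] / [5];  Q = [1, 2, 6] / [3, 5] / [4]
  Insert 7 (step 7): P = [1, 4, 6, 7] / [2, 8] / [5];  Q = [1, 2, 6, 7] / [3, 5] / [4]
  Insert 3 (step 8): P = [1, 3, 6, 7] / [2, 4] / [5, 8];  Q = [1, 2, 6, 7] / [3, 5] / [4, 8]
Final shape: (4, 2, 2).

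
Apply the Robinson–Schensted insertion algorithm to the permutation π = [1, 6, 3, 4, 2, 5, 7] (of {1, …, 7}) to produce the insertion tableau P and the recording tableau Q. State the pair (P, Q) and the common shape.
P = [1, 2, 4, 5, 7] / [3] / [6];  Q = [1, 2, 4, 6, 7] / [3] / [5];  common shape = (5, 1, 1)

Row-insert the values π_1, π_2, … into P one at a time, bumping the leftmost entry strictly greater than the inserted value down to the next row. The recording tableau Q records, in position (i, j), the step at which that cell was added to P.
  Insert 1 (step 1): P = [1];  Q = [1]
  Insert 6 (step 2): P = [1, 6];  Q = [1, 2]
  Insert 3 (step 3): P = [1, 3] / [6];  Q = [1, 2] / [3]
  Insert 4 (step 4): P = [1, 3, 4] / [6];  Q = [1, 2, 4] / [3]
  Insert 2 (step 5): P = [1, 2, 4] / [3] / [6];  Q = [1, 2, 4] / [3] / [5]
  Insert 5 (step 6): P = [1, 2, 4, 5] / [3] / [6];  Q = [1, 2, 4, 6] / [3] / [5]
  Insert 7 (step 7): P = [1, 2, 4, 5, 7] / [3] / [6];  Q = [1, 2, 4, 6, 7] / [3] / [5]
Final shape: (5, 1, 1).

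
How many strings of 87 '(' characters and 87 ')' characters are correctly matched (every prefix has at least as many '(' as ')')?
C_87 = 16435314834665426797069144960762886143367590394940

These balanced parentheses are counted by the Catalan number C_n = (1/(n + 1)) · C(2n, n). For n = 87: C_87 = (1/88) · C(174, 87) = 1446307705450557558142084756547133980616347954754720/88 = 16435314834665426797069144960762886143367590394940.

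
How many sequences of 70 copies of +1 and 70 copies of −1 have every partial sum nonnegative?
C_70 = 1321422108420282270489942177190229544600

These ballot sequences are counted by the Catalan number C_n = (1/(n + 1)) · C(2n, n). For n = 70: C_70 = (1/71) · C(140, 70) = 93820969697840041204785894580506297666600/71 = 1321422108420282270489942177190229544600.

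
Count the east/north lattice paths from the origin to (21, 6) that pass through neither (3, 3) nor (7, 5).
Number of paths = 262030

Inclusion–exclusion. Total paths: C(27, 21) = 296010. Through P₁: C(6, 3)·C(21, 18) = 26600. Through P₂: C(12, 7)·C(15, 14) = 11880. Since P₁ is strictly southwest of P₂, a monotone path through both must visit P₁ then P₂; paths through both = C(6, 3)·C(6, 4)·C(15, 14) = 4500. Avoid both = 296010 − 26600 − 11880 + 4500 = 262030.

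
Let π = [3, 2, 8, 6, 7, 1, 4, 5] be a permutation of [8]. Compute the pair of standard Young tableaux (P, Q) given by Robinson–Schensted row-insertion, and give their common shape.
P = [1, 4, 5] / [2, 6, 7] / [3, 8];  Q = [1, 3, 5] / [2, 4, 8] / [6, 7];  common shape = (3, 3, 2)

Row-insert the values π_1, π_2, … into P one at a time, bumping the leftmost entry strictly greater than the inserted value down to the next row. The recording tableau Q records, in position (i, j), the step at which that cell was added to P.
  Insert 3 (step 1): P = [3];  Q = [1]
  Insert 2 (step 2): P = [2] / [3];  Q = [1] / [2]
  Insert 8 (step 3): P = [2, 8] / [3];  Q = [1, 3] / [2]
  Insert 6 (step 4): P = [2, 6] / [3, 8];  Q = [1, 3] / [2, 4]
  Insert 7 (step 5): P = [2, 6, 7] / [3, 8];  Q = [1, 3, 5] / [2, 4]
  Insert 1 (step 6): P = [1, 6, 7] / [2, 8] / [3];  Q = [1, 3, 5] / [2, 4] / [6]
  Insert 4 (step 7): P = [1, 4, 7] / [2, 6] / [3, 8];  Q = [1, 3, 5] / [2, 4] / [6, 7]
  Insert 5 (step 8): P = [1, 4, 5] / [2, 6, 7] / [3, 8];  Q = [1, 3, 5] / [2, 4, 8] / [6, 7]
Final shape: (3, 3, 2).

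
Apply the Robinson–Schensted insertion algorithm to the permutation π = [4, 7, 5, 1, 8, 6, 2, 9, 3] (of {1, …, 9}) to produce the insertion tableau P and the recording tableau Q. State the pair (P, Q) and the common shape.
P = [1, 2, 3, 9] / [4, 5, 6] / [7, 8];  Q = [1, 2, 5, 8] / [3, 6, 9] / [4, 7];  common shape = (4, 3, 2)

Row-insert the values π_1, π_2, … into P one at a time, bumping the leftmost entry strictly greater than the inserted value down to the next row. The recording tableau Q records, in position (i, j), the step at which that cell was added to P.
  Insert 4 (step 1): P = [4];  Q = [1]
  Insert 7 (step 2): P = [4, 7];  Q = [1, 2]
  Insert 5 (step 3): P = [4, 5] / [7];  Q = [1, 2] / [3]
  Insert 1 (step 4): P = [1, 5] / [4] / [7];  Q = [1, 2] / [3] / [4]
  Insert 8 (step 5): P = [1, 5, 8] / [4] / [7];  Q = [1, 2, 5] / [3] / [4]
  Insert 6 (step 6): P = [1, 5, 6] / [4, 8] / [7];  Q = [1, 2, 5] / [3, 6] / [4]
  Insert 2 (step 7): P = [1, 2, 6] / [4, 5] / [7, 8];  Q = [1, 2, 5] / [3, 6] / [4, 7]
  Insert 9 (step 8): P = [1, 2, 6, 9] / [4, 5] / [7, 8];  Q = [1, 2, 5, 8] / [3, 6] / [4, 7]
  Insert 3 (step 9): P = [1, 2, 3, 9] / [4, 5, 6] / [7, 8];  Q = [1, 2, 5, 8] / [3, 6, 9] / [4, 7]
Final shape: (4, 3, 2).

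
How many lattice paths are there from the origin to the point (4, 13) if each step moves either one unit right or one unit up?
Number of paths = 2380

A monotone lattice path from (0, 0) to (4, 13) consists of 4 east steps and 13 north steps in some order, so it is determined by which 4 of the 17 steps are east. The count is C(17, 4) = 2380.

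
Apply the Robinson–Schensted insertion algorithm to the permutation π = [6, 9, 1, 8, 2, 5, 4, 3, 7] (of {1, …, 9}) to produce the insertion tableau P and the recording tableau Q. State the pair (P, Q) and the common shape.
P = [1, 2, 3, 7] / [4, 8] / [5] / [6] / [9];  Q = [1, 2, 6, 9] / [3, 4] / [5] / [7] / [8];  common shape = (4, 2, 1, 1, 1)

Row-insert the values π_1, π_2, … into P one at a time, bumping the leftmost entry strictly greater than the inserted value down to the next row. The recording tableau Q records, in position (i, j), the step at which that cell was added to P.
  Insert 6 (step 1): P = [6];  Q = [1]
  Insert 9 (step 2): P = [6, 9];  Q = [1, 2]
  Insert 1 (step 3): P = [1, 9] / [6];  Q = [1, 2] / [3]
  Insert 8 (step 4): P = [1, 8] / [6, 9];  Q = [1, 2] / [3, 4]
  Insert 2 (step 5): P = [1, 2] / [6, 8] / [9];  Q = [1, 2] / [3, 4] / [5]
  Insert 5 (step 6): P = [1, 2, 5] / [6, 8] / [9];  Q = [1, 2, 6] / [3, 4] / [5]
  Insert 4 (step 7): P = [1, 2, 4] / [5, 8] / [6] / [9];  Q = [1, 2, 6] / [3, 4] / [5] / [7]
  Insert 3 (step 8): P = [1, 2, 3] / [4, 8] / [5] / [6] / [9];  Q = [1, 2, 6] / [3, 4] / [5] / [7] / [8]
  Insert 7 (step 9): P = [1, 2, 3, 7] / [4, 8] / [5] / [6] / [9];  Q = [1, 2, 6, 9] / [3, 4] / [5] / [7] / [8]
Final shape: (4, 2, 1, 1, 1).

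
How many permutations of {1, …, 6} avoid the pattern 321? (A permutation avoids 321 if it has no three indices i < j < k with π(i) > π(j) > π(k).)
C_6 = 132

These 321-avoiding permutations are counted by the Catalan number C_n = (1/(n + 1)) · C(2n, n). For n = 6: C_6 = (1/7) · C(12, 6) = 924/7 = 132.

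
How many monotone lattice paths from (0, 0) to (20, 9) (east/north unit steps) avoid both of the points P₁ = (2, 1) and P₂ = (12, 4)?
Number of paths = 4090086

Inclusion–exclusion. Total paths: C(29, 20) = 10015005. Through P₁: C(3, 2)·C(26, 18) = 4686825. Through P₂: C(16, 12)·C(13, 8) = 2342340. Since P₁ is strictly southwest of P₂, a monotone path through both must visit P₁ then P₂; paths through both = C(3, 2)·C(13, 10)·C(13, 8) = 1104246. Avoid both = 10015005 − 4686825 − 2342340 + 1104246 = 4090086.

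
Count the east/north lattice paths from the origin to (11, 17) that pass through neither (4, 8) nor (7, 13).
Number of paths = 12325380

Inclusion–exclusion. Total paths: C(28, 11) = 21474180. Through P₁: C(12, 4)·C(16, 7) = 5662800. Through P₂: C(20, 7)·C(8, 4) = 5426400. Since P₁ is strictly southwest of P₂, a monotone path through both must visit P₁ then P₂; paths through both = C(12, 4)·C(8, 3)·C(8, 4) = 1940400. Avoid both = 21474180 − 5662800 − 5426400 + 1940400 = 12325380.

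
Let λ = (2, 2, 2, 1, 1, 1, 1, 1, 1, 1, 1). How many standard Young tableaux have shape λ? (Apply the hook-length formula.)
# SYT of shape (2, 2, 2, 1, 1, 1, 1, 1, 1, 1, 1) = 273

Hook-length formula: f^λ = n! / Π hook(c), product over all cells c of the Young diagram. For λ = (2, 2, 2, 1, 1, 1, 1, 1, 1, 1, 1), n = 14 boxes. Hook lengths by row (left-to-right, top-to-bottom): [12, 3]; [11, 2]; [10, 1]; [8]; [7]; [6]; [5]; [4]; [3]; [2]; [1]. Product of hooks = 319334400. So f^λ = 14! / 319334400 = 87178291200 / 319334400 = 273.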